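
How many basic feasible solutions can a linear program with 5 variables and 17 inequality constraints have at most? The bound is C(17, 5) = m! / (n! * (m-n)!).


Each vertex corresponds to some choice of n active constraints out of m, so the number of vertices is at most C(m, n) = m! / (n!(m-n)!).
m = 17, n = 5
Numerator: 17 * 16 * 15 * 14 * 13
Denominator: 5! = 120
C(17, 5) = 6188


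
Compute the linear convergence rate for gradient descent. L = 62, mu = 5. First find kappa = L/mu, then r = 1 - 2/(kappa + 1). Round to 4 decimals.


Step 1: Compute the condition number.
kappa = L/mu = 62/5 = 12.4
Step 2: Compute the convergence rate.
r = 1 - 2/(kappa + 1) = 1 - 2*mu/(L + mu) = (L - mu)/(L + mu) = 57/67 = 0.8507


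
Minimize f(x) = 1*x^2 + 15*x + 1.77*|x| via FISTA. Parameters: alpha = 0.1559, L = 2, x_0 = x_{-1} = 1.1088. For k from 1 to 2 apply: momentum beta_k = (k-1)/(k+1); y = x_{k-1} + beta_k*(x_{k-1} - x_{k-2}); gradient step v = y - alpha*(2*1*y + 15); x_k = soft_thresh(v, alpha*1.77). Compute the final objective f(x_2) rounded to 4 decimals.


FISTA on f(x) = 1*x^2 + 15*x + 1.77*|x|
L = 2, alpha = 0.1559
Iteration 1: beta = 0.0, y = 1.1088 + 0.0*(1.1088 - 1.1088) = 1.1088
  grad(y) = 17.2176, v = y - alpha*grad = -1.5754
  prox(v) = soft_thresh(-1.5754, 0.2759) = -1.2995
Iteration 2: beta = 0.3333, y = -1.2995 + 0.3333*(-1.2995 - 1.1088) = -2.1022
  grad(y) = 10.7955, v = y - alpha*grad = -3.7853
  prox(v) = soft_thresh(-3.7853, 0.2759) = -3.5093
f(x_2) = 1*(-3.5093)^2 + 15*(-3.5093) + 1.77*|-3.5093| = -34.113


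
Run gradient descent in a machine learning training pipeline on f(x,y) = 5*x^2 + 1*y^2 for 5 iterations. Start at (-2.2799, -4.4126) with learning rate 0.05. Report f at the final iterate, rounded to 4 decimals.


Gradient descent on f(x,y) = 5*x^2 + 1*y^2.
Starting point: (-2.2799, -4.4126), alpha = 0.05
Step 1: grad_x = 2*5*-2.2799 = -22.799, grad_y = 2*1*-4.4126 = -8.8252
  x_1 = -2.2799 - 0.05*-22.799 = -1.14
  y_1 = -4.4126 - 0.05*-8.8252 = -3.9713
Step 2: grad_x = 2*5*-1.14 = -11.3995, grad_y = 2*1*-3.9713 = -7.9427
  x_2 = -1.14 - 0.05*-11.3995 = -0.57
  y_2 = -3.9713 - 0.05*-7.9427 = -3.5742
Step 3: grad_x = 2*5*-0.57 = -5.6998, grad_y = 2*1*-3.5742 = -7.1484
  x_3 = -0.57 - 0.05*-5.6998 = -0.285
  y_3 = -3.5742 - 0.05*-7.1484 = -3.2168
Step 4: grad_x = 2*5*-0.285 = -2.8499, grad_y = 2*1*-3.2168 = -6.4336
  x_4 = -0.285 - 0.05*-2.8499 = -0.1425
  y_4 = -3.2168 - 0.05*-6.4336 = -2.8951
Step 5: grad_x = 2*5*-0.1425 = -1.4249, grad_y = 2*1*-2.8951 = -5.7902
  x_5 = -0.1425 - 0.05*-1.4249 = -0.0712
  y_5 = -2.8951 - 0.05*-5.7902 = -2.6056
f(-0.0712, -2.6056) = 5*(-0.0712)^2 + 1*(-2.6056)^2 = 6.8145


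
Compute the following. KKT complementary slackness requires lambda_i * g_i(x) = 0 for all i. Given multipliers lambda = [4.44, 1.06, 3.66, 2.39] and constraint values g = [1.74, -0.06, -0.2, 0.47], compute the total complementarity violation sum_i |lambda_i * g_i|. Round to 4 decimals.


KKT complementary slackness check:
lambda_1 * g_1 = 4.44 * 1.74 = 7.7256
lambda_2 * g_2 = 1.06 * -0.06 = -0.0636
lambda_3 * g_3 = 3.66 * -0.2 = -0.732
lambda_4 * g_4 = 2.39 * 0.47 = 1.1233
Total violation = 7.7256 + 0.0636 + 0.732 + 1.1233 = 9.6445


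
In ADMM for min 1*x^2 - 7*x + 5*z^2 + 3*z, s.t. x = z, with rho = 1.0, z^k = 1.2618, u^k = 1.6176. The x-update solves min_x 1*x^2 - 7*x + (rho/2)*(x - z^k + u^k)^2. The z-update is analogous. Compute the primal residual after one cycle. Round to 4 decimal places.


ADMM iteration with rho = 1.0, z^k = 1.2618, u^k = 1.6176
Step 1: x-update.
Minimize 1*x^2 - 7*x + (1.0/2)*(x - 1.2618 + 1.6176)^2
FOC: (2*1 + 1.0)*x = 7 + 1.0*(1.2618 - 1.6176)
x^{k+1} = 2.2147
Step 2: z-update.
Minimize 5*z^2 + 3*z + (1.0/2)*(2.2147 - z + 1.6176)^2
FOC: (2*5 + 1.0)*z = -3 + 1.0*(2.2147 + 1.6176)
z^{k+1} = 0.0757
Step 3: u-update.
u^{k+1} = 1.6176 + 2.2147 - 0.0757 = 3.7567
Step 4: Primal residual = |2.2147 - 0.0757| = 2.1391


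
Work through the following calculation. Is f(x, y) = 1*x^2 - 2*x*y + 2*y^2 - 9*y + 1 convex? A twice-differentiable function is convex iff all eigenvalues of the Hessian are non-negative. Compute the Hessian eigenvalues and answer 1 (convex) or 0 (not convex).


The Hessian of f(x,y) = 1*x^2 - 2*x*y + 2*y^2 - 9*y + 1 is:
H = [[2, -2], [-2, 4]]
Trace = 2 + 4 = 6
Determinant = 2*4 - (-2)^2 = 4
Discriminant = (6)^2 - 4*4 = 20.0
Eigenvalues: lambda_1 = 0.7639, lambda_2 = 5.2361
The function is convex.

1


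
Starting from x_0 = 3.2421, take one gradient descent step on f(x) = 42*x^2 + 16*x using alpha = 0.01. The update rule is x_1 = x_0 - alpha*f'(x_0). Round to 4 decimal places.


We compute the gradient at x_0 and apply the update.
f'(x) = 84*x + 16
f'(3.2421) = 84*3.2421 + 16 = 288.3364
x_1 = 3.2421 - 0.01*288.3364 = 0.3587


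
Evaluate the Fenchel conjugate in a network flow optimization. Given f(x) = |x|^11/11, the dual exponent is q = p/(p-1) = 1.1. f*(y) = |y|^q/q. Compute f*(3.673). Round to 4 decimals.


The conjugate exponent q satisfies 1/p + 1/q = 1.
p = 11, so q = 11/(11 - 1) = 1.1
|y|^q = 3.673^1.1 = 4.1833
f*(3.673) = 4.1833 / 1.1 = 3.803


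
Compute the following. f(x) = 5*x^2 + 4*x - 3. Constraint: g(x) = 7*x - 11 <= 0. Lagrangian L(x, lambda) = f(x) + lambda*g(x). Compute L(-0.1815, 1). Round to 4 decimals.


Step 1: Evaluate f(x).
f(-0.1815) = 5*(-0.1815)^2 + 4*(-0.1815) - 3 = -3.5613
Step 2: Evaluate g(x).
g(-0.1815) = 7*-0.1815 - 11 = -12.2705
Step 3: Compute Lagrangian.
L = -3.5613 + 1*-12.2705 = -15.8318


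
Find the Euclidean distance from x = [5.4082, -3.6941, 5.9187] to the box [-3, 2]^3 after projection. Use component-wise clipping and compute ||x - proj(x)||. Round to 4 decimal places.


Project each component onto [-3, 2].
clip(5.4082) = 2.0, clip(-3.6941) = -3.0, clip(5.9187) = 2.0
Projection = [2.0, -3.0, 2.0]
Squared diffs: [11.6158, 0.4818, 15.3562]
Distance = sqrt(27.4538) = 5.2396


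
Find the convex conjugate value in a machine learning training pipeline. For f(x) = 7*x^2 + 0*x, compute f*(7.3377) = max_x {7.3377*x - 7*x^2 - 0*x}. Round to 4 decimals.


f*(y) = sup_x {y*x - a*x^2 - b*x} = sup_x {(y-b)*x - a*x^2}
FOC: (y - b) - 2a*x = 0 => x* = (y - b)/(2a)
x* = (7.3377 - 0)/(2*7) = 0.5241
f*(7.3377) = (y-b)^2/(4a) = (7.3377 - 0)^2/(4*7)
= 53.8418/28 = 1.9229


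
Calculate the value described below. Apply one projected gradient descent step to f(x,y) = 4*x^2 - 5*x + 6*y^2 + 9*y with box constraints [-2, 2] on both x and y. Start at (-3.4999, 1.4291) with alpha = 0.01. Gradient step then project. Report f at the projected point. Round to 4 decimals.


Step 1: Compute gradient at (-3.4999, 1.4291).
grad_x = 2*4*-3.4999 - 5 = -32.9992
grad_y = 2*6*1.4291 + 9 = 26.1492
Step 2: Gradient step.
x_raw = -3.4999 - 0.01*-32.9992 = -3.1699
y_raw = 1.4291 - 0.01*26.1492 = 1.1676
Step 3: Project onto [-2, 2].
x_proj = clip(-3.1699) = -2.0
y_proj = clip(1.1676) = 1.1676
Step 4: Evaluate f.
f(-2.0, 1.1676) = 44.6883


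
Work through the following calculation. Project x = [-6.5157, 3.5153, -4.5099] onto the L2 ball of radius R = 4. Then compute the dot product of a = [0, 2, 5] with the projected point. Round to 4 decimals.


Step 1: Compute ||x|| (intermediates to 6 decimals).
||x|| = sqrt((-6.5157)^2 + 3.5153^2 + (-4.5099)^2) = 8.668961
Step 2: Project.
Since ||x|| > R, scale = R/||x|| = 4/8.668961 = 0.461416, proj(x) = scale * x
proj(x) = [-3.006448, 1.622016, -2.08094]
Step 3: Dot product.
a^T * proj(x) = 0*(-3.006448) + 2*1.622016 + 5*(-2.08094) = -7.1607


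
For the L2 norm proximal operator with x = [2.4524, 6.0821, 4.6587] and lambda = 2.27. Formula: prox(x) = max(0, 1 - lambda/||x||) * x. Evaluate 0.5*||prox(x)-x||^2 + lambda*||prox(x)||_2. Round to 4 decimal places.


Step 1: Compute ||x||.
||x|| = 8.0442
Step 2: Compute scaling factor.
scale = max(0, 1 - 2.27/8.0442) = 0.7178
Step 3: prox(x) = [1.7604, 4.3658, 3.3441]
||prox(x)|| = 5.7742
Step 4: Proximal objective.
0.5*||prox-x||^2 = 2.5765
lambda*||prox|| = 13.1074
Total = 15.684


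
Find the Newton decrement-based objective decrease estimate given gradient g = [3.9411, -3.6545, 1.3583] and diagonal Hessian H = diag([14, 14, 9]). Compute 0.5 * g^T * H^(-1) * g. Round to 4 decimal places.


Step 1: H is diagonal, so H^(-1) * g = [0.2815, -0.261, 0.1509].
Step 2: g^T H^(-1) g = sum_i g_i^2 / H_ii
  = (3.9411)^2/14 + (-3.6545)^2/14 + (1.3583)^2/9
  = 1.1094 + 0.954 + 0.205 = 2.2684
Step 3: Objective decrease = 0.5 * g^T H^(-1) g = 1.1342


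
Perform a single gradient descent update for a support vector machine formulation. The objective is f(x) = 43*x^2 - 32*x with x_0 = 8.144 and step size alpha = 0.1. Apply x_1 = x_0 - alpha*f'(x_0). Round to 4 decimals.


We compute the gradient at x_0 and apply the update.
f'(x) = 86*x - 32
f'(8.144) = 86*8.144 - 32 = 668.384
x_1 = 8.144 - 0.1*668.384 = -58.6944


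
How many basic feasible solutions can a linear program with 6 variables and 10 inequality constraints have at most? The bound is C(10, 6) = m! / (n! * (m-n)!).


Each vertex corresponds to some choice of n active constraints out of m, so the number of vertices is at most C(m, n) = m! / (n!(m-n)!).
m = 10, n = 6
Numerator: 10 * 9 * 8 * 7 * 6 * 5
Denominator: 6! = 720
C(10, 6) = 210


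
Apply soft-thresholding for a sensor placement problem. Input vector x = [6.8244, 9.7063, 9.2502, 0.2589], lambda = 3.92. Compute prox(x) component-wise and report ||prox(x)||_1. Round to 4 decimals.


Soft-thresholding with lambda = 3.92:
prox(6.8244) = sign(6.8244)*max(|6.8244| - 3.92, 0) = 2.9044
prox(9.7063) = sign(9.7063)*max(|9.7063| - 3.92, 0) = 5.7863
prox(9.2502) = sign(9.2502)*max(|9.2502| - 3.92, 0) = 5.3302
prox(0.2589) = sign(0.2589)*max(|0.2589| - 3.92, 0) = 0.0
prox(x) = [2.9044, 5.7863, 5.3302, 0.0]
||prox(x)||_1 = 2.9044 + 5.7863 + 5.3302 + 0.0 = 14.0209


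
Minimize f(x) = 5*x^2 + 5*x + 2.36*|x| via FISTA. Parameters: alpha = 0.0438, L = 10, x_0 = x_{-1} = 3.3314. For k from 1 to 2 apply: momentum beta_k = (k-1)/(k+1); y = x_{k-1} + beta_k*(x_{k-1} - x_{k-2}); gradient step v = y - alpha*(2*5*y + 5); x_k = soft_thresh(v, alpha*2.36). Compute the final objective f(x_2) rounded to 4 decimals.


FISTA on f(x) = 5*x^2 + 5*x + 2.36*|x|
L = 10, alpha = 0.0438
Iteration 1: beta = 0.0, y = 3.3314 + 0.0*(3.3314 - 3.3314) = 3.3314
  grad(y) = 38.314, v = y - alpha*grad = 1.6532
  prox(v) = soft_thresh(1.6532, 0.1034) = 1.5499
Iteration 2: beta = 0.3333, y = 1.5499 + 0.3333*(1.5499 - 3.3314) = 0.956
  grad(y) = 14.5604, v = y - alpha*grad = 0.3183
  prox(v) = soft_thresh(0.3183, 0.1034) = 0.2149
f(x_2) = 5*0.2149^2 + 5*0.2149 + 2.36*|0.2149| = 1.8128


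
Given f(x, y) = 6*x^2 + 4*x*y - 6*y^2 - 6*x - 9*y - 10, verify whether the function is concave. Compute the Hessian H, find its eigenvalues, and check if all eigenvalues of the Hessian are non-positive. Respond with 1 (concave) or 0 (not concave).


The Hessian of f(x,y) = 6*x^2 + 4*x*y - 6*y^2 - 6*x - 9*y - 10 is:
H = [[12, 4], [4, -12]]
Trace = 12 - 12 = 0
Determinant = 12*-12 - (4)^2 = -160
Discriminant = (0)^2 - 4*-160 = 640.0
Eigenvalues: lambda_1 = -12.6491, lambda_2 = 12.6491
The function is not concave.

0


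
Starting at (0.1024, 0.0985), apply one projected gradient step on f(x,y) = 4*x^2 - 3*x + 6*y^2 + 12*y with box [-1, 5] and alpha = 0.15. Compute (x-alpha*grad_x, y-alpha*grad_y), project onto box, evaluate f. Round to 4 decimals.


Step 1: Compute gradient at (0.1024, 0.0985).
grad_x = 2*4*0.1024 - 3 = -2.1808
grad_y = 2*6*0.0985 + 12 = 13.182
Step 2: Gradient step.
x_raw = 0.1024 - 0.15*-2.1808 = 0.4295
y_raw = 0.0985 - 0.15*13.182 = -1.8788
Step 3: Project onto [-1, 5].
x_proj = clip(0.4295) = 0.4295
y_proj = clip(-1.8788) = -1.0
Step 4: Evaluate f.
f(0.4295, -1.0) = -6.5506


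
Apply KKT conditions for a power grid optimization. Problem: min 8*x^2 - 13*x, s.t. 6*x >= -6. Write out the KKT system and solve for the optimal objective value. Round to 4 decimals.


Step 1: Try lambda = 0 (constraint inactive).
Stationarity: 2*8*x - 13 = 0
x* = 13/(2*8) = 0.8125
Check constraint: 6*0.8125 = 4.875 >= -6 -- satisfied.
Step 2: Compute optimal value.
f(x*) = 8*0.8125^2 - 13*0.8125 = -5.2813


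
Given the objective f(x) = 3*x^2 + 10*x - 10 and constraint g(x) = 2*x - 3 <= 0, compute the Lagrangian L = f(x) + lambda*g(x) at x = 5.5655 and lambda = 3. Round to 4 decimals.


Step 1: Evaluate f(x).
f(5.5655) = 3*5.5655^2 + 10*5.5655 - 10 = 138.5794
Step 2: Evaluate g(x).
g(5.5655) = 2*5.5655 - 3 = 8.131
Step 3: Compute Lagrangian.
L = 138.5794 + 3*8.131 = 162.9724


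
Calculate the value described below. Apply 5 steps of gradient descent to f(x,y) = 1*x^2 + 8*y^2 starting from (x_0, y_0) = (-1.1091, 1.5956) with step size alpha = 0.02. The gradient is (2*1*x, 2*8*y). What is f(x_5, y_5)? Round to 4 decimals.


Gradient descent on f(x,y) = 1*x^2 + 8*y^2.
Starting point: (-1.1091, 1.5956), alpha = 0.02
Step 1: grad_x = 2*1*-1.1091 = -2.2182, grad_y = 2*8*1.5956 = 25.5296
  x_1 = -1.1091 - 0.02*-2.2182 = -1.0647
  y_1 = 1.5956 - 0.02*25.5296 = 1.085
Step 2: grad_x = 2*1*-1.0647 = -2.1295, grad_y = 2*8*1.085 = 17.3601
  x_2 = -1.0647 - 0.02*-2.1295 = -1.0221
  y_2 = 1.085 - 0.02*17.3601 = 0.7378
Step 3: grad_x = 2*1*-1.0221 = -2.0443, grad_y = 2*8*0.7378 = 11.8049
  x_3 = -1.0221 - 0.02*-2.0443 = -0.9813
  y_3 = 0.7378 - 0.02*11.8049 = 0.5017
Step 4: grad_x = 2*1*-0.9813 = -1.9625, grad_y = 2*8*0.5017 = 8.0273
  x_4 = -0.9813 - 0.02*-1.9625 = -0.942
  y_4 = 0.5017 - 0.02*8.0273 = 0.3412
Step 5: grad_x = 2*1*-0.942 = -1.884, grad_y = 2*8*0.3412 = 5.4586
  x_5 = -0.942 - 0.02*-1.884 = -0.9043
  y_5 = 0.3412 - 0.02*5.4586 = 0.232
f(-0.9043, 0.232) = 1*(-0.9043)^2 + 8*0.232^2 = 1.2484


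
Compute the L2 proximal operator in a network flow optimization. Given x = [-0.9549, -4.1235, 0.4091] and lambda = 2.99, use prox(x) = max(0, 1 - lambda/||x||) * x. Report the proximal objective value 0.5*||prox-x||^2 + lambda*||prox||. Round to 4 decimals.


Step 1: Compute ||x||.
||x|| = 4.2523
Step 2: Compute scaling factor.
scale = max(0, 1 - 2.99/4.2523) = 0.2969
Step 3: prox(x) = [-0.2835, -1.2241, 0.1214]
||prox(x)|| = 1.2623
Step 4: Proximal objective.
0.5*||prox-x||^2 = 4.4701
lambda*||prox|| = 3.7743
Total = 8.2445


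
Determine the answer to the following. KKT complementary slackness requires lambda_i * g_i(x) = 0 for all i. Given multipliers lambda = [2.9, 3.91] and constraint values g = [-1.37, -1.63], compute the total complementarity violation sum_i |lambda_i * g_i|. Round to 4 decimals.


KKT complementary slackness check:
lambda_1 * g_1 = 2.9 * -1.37 = -3.973
lambda_2 * g_2 = 3.91 * -1.63 = -6.3733
Total violation = 3.973 + 6.3733 = 10.3463


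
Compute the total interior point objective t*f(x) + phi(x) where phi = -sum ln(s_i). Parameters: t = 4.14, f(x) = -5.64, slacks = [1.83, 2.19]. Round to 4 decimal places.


Step 1: Compute log-barrier.
ln values: [0.6043, 0.7839]
phi = -(0.6043 + 0.7839) = -1.3882
Step 2: Compute augmented objective.
t*f(x) = 4.14*-5.64 = -23.3496
Total = -23.3496 - 1.3882 = -24.7378


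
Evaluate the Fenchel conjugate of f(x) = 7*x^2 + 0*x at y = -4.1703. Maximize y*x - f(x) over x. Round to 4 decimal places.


f*(y) = sup_x {y*x - a*x^2 - b*x} = sup_x {(y-b)*x - a*x^2}
FOC: (y - b) - 2a*x = 0 => x* = (y - b)/(2a)
x* = (-4.1703 - 0)/(2*7) = -0.2979
f*(-4.1703) = (y-b)^2/(4a) = (-4.1703 - 0)^2/(4*7)
= 17.3914/28 = 0.6211


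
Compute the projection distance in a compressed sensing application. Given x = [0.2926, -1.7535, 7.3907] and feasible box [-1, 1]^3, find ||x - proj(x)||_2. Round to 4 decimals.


Project each component onto [-1, 1].
clip(0.2926) = 0.2926, clip(-1.7535) = -1.0, clip(7.3907) = 1.0
Projection = [0.2926, -1.0, 1.0]
Squared diffs: [0.0, 0.5678, 40.841]
Distance = sqrt(41.4088) = 6.435


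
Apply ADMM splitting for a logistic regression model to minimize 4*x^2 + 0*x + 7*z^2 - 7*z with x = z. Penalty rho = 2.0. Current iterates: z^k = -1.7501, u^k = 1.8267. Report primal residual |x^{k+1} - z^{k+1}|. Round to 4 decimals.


ADMM iteration with rho = 2.0, z^k = -1.7501, u^k = 1.8267
Step 1: x-update.
Minimize 4*x^2 + 0*x + (2.0/2)*(x + 1.7501 + 1.8267)^2
FOC: (2*4 + 2.0)*x = 0 + 2.0*(-1.7501 - 1.8267)
x^{k+1} = -0.7154
Step 2: z-update.
Minimize 7*z^2 - 7*z + (2.0/2)*(-0.7154 - z + 1.8267)^2
FOC: (2*7 + 2.0)*z = 7 + 2.0*(-0.7154 + 1.8267)
z^{k+1} = 0.5764
Step 3: u-update.
u^{k+1} = 1.8267 - 0.7154 - 0.5764 = 0.5349
Step 4: Primal residual = |-0.7154 - 0.5764| = 1.2918


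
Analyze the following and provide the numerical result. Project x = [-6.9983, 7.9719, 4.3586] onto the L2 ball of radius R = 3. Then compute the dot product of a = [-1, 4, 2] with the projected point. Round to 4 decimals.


Step 1: Compute ||x|| (intermediates to 6 decimals).
||x|| = sqrt((-6.9983)^2 + 7.9719^2 + 4.3586^2) = 11.468426
Step 2: Project.
Since ||x|| > R, scale = R/||x|| = 3/11.468426 = 0.261588, proj(x) = scale * x
proj(x) = [-1.830671, 2.085353, 1.140157]
Step 3: Dot product.
a^T * proj(x) = -1*(-1.830671) + 4*2.085353 + 2*1.140157 = 12.4524


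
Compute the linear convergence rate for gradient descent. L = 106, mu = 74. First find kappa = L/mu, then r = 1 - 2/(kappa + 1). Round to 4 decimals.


Step 1: Compute the condition number.
kappa = L/mu = 106/74 = 1.4324
Step 2: Compute the convergence rate.
r = 1 - 2/(kappa + 1) = 1 - 2*mu/(L + mu) = (L - mu)/(L + mu) = 32/180 = 0.1778


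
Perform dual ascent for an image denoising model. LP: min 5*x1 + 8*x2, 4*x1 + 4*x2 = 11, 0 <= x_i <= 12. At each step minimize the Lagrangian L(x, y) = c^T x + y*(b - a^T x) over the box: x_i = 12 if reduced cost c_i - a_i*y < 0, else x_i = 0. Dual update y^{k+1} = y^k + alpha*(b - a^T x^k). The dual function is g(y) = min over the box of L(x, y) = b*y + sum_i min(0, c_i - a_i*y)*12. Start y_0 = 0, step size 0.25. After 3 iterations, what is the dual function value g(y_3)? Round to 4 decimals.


Dual ascent for LP: min 5*x1 + 8*x2, 4*x1 + 4*x2 = 11, 0 <= x_i <= 12
Step 1: y^k = 0.0, reduced costs: (5.0, 8.0)
  x^k = (0.0, 0.0), subgradient = b - a^T x = 11.0
  y^{k+1} = 0.0 + 0.25*11.0 = 2.75
Step 2: y^k = 2.75, reduced costs: (-6.0, -3.0)
  x^k = (12.0, 12.0), subgradient = b - a^T x = -85.0
  y^{k+1} = 2.75 + 0.25*-85.0 = -18.5
Step 3: y^k = -18.5, reduced costs: (79.0, 82.0)
  x^k = (0.0, 0.0), subgradient = b - a^T x = 11.0
  y^{k+1} = -18.5 + 0.25*11.0 = -15.75
Dual objective at y_3 = -15.75: reduced costs (68.0, 71.0), box minimizer x = (0.0, 0.0)
g(y_3) = b*y + (c1 - a1*y)*x1 + (c2 - a2*y)*x2 = 11*(-15.75) + 68.0*0.0 + 71.0*0.0 = -173.25 + 0.0 + 0.0 = -173.25


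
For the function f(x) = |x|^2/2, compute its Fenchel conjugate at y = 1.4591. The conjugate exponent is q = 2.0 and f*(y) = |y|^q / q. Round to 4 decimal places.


The conjugate exponent q satisfies 1/p + 1/q = 1.
p = 2, so q = 2/(2 - 1) = 2.0
|y|^q = 1.4591^2.0 = 2.129
f*(1.4591) = 2.129 / 2.0 = 1.0645


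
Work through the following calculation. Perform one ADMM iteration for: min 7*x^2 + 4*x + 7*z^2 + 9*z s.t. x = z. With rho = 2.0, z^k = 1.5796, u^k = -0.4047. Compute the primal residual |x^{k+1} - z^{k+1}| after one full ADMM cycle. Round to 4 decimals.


ADMM iteration with rho = 2.0, z^k = 1.5796, u^k = -0.4047
Step 1: x-update.
Minimize 7*x^2 + 4*x + (2.0/2)*(x - 1.5796 - 0.4047)^2
FOC: (2*7 + 2.0)*x = -4 + 2.0*(1.5796 + 0.4047)
x^{k+1} = -0.002
Step 2: z-update.
Minimize 7*z^2 + 9*z + (2.0/2)*(-0.002 - z - 0.4047)^2
FOC: (2*7 + 2.0)*z = -9 + 2.0*(-0.002 - 0.4047)
z^{k+1} = -0.6133
Step 3: u-update.
u^{k+1} = -0.4047 - 0.002 + 0.6133 = 0.2067
Step 4: Primal residual = |-0.002 + 0.6133| = 0.6114


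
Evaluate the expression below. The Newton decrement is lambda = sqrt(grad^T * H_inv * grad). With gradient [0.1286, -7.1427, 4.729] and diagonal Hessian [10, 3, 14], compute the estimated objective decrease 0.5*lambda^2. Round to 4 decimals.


Step 1: H is diagonal, so H^(-1) * g = [0.0129, -2.3809, 0.3378].
Step 2: g^T H^(-1) g = sum_i g_i^2 / H_ii
  = (0.1286)^2/10 + (-7.1427)^2/3 + (4.729)^2/14
  = 0.0017 + 17.0061 + 1.5974 = 18.6051
Step 3: Objective decrease = 0.5 * g^T H^(-1) g = 9.3025


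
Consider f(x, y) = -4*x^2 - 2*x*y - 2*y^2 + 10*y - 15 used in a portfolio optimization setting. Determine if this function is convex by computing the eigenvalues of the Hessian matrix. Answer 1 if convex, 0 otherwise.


The Hessian of f(x,y) = -4*x^2 - 2*x*y - 2*y^2 + 10*y - 15 is:
H = [[-8, -2], [-2, -4]]
Trace = -8 - 4 = -12
Determinant = -8*-4 - (-2)^2 = 28
Discriminant = (-12)^2 - 4*28 = 32.0
Eigenvalues: lambda_1 = -8.8284, lambda_2 = -3.1716
The function is not convex.

0


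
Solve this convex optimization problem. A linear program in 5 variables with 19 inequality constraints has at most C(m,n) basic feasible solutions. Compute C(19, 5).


Each vertex corresponds to some choice of n active constraints out of m, so the number of vertices is at most C(m, n) = m! / (n!(m-n)!).
m = 19, n = 5
Numerator: 19 * 18 * 17 * 16 * 15
Denominator: 5! = 120
C(19, 5) = 11628


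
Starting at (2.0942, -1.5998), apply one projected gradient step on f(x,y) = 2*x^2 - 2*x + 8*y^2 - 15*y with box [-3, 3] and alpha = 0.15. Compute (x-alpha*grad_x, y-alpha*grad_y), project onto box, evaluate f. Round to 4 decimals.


Step 1: Compute gradient at (2.0942, -1.5998).
grad_x = 2*2*2.0942 - 2 = 6.3768
grad_y = 2*8*-1.5998 - 15 = -40.5968
Step 2: Gradient step.
x_raw = 2.0942 - 0.15*6.3768 = 1.1377
y_raw = -1.5998 - 0.15*-40.5968 = 4.4897
Step 3: Project onto [-3, 3].
x_proj = clip(1.1377) = 1.1377
y_proj = clip(4.4897) = 3.0
Step 4: Evaluate f.
f(1.1377, 3.0) = 27.3133


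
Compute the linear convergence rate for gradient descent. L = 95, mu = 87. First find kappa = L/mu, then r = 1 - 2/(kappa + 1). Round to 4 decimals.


Step 1: Compute the condition number.
kappa = L/mu = 95/87 = 1.092
Step 2: Compute the convergence rate.
r = 1 - 2/(kappa + 1) = 1 - 2*mu/(L + mu) = (L - mu)/(L + mu) = 8/182 = 0.044


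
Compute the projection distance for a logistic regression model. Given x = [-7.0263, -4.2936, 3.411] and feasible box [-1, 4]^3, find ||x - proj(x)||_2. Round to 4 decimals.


Project each component onto [-1, 4].
clip(-7.0263) = -1.0, clip(-4.2936) = -1.0, clip(3.411) = 3.411
Projection = [-1.0, -1.0, 3.411]
Squared diffs: [36.3163, 10.8478, 0.0]
Distance = sqrt(47.1641) = 6.8676


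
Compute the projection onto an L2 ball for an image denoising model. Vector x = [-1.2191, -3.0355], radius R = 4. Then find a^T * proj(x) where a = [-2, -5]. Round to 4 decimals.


Step 1: Compute ||x|| (intermediates to 6 decimals).
||x|| = sqrt((-1.2191)^2 + (-3.0355)^2) = 3.271157
Step 2: Project.
Since ||x|| <= R, proj = x (no scaling needed).
proj(x) = [-1.2191, -3.0355]
Step 3: Dot product.
a^T * proj(x) = -2*(-1.2191) - 5*(-3.0355) = 17.6157


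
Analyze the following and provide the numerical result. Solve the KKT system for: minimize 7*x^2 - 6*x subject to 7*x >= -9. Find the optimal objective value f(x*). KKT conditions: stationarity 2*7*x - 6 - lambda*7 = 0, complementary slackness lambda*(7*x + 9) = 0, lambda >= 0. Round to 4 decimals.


Step 1: Try lambda = 0 (constraint inactive).
Stationarity: 2*7*x - 6 = 0
x* = 6/(2*7) = 3/7 = 0.4286 (rounded; the exact value 3/7 is used below)
Check constraint: 7*0.4286 = 3.0002 >= -9 -- satisfied.
Step 2: Compute optimal value.
f(x*) = 7*(3/7)^2 - 6*(3/7) = -1.2857


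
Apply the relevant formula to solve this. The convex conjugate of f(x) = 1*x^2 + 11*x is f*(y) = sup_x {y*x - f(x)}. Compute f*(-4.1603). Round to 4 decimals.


f*(y) = sup_x {y*x - a*x^2 - b*x} = sup_x {(y-b)*x - a*x^2}
FOC: (y - b) - 2a*x = 0 => x* = (y - b)/(2a)
x* = (-4.1603 - 11)/(2*1) = -7.5802
f*(-4.1603) = (y-b)^2/(4a) = (-4.1603 - 11)^2/(4*1)
= 229.8347/4 = 57.4587


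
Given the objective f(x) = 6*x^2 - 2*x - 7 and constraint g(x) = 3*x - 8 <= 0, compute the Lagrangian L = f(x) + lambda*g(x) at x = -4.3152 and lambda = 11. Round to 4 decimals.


Step 1: Evaluate f(x).
f(-4.3152) = 6*(-4.3152)^2 - 2*(-4.3152) - 7 = 113.3561
Step 2: Evaluate g(x).
g(-4.3152) = 3*-4.3152 - 8 = -20.9456
Step 3: Compute Lagrangian.
L = 113.3561 + 11*-20.9456 = -117.0455


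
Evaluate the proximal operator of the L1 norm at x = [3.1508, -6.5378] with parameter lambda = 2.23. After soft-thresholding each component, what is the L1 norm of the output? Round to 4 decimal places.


Soft-thresholding with lambda = 2.23:
prox(3.1508) = sign(3.1508)*max(|3.1508| - 2.23, 0) = 0.9208
prox(-6.5378) = sign(-6.5378)*max(|-6.5378| - 2.23, 0) = -4.3078
prox(x) = [0.9208, -4.3078]
||prox(x)||_1 = 0.9208 + 4.3078 = 5.2286


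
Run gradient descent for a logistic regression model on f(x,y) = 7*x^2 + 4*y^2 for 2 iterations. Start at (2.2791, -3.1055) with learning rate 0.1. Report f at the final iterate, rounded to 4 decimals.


Gradient descent on f(x,y) = 7*x^2 + 4*y^2.
Starting point: (2.2791, -3.1055), alpha = 0.1
Step 1: grad_x = 2*7*2.2791 = 31.9074, grad_y = 2*4*-3.1055 = -24.844
  x_1 = 2.2791 - 0.1*31.9074 = -0.9116
  y_1 = -3.1055 - 0.1*-24.844 = -0.6211
Step 2: grad_x = 2*7*-0.9116 = -12.763, grad_y = 2*4*-0.6211 = -4.9688
  x_2 = -0.9116 - 0.1*-12.763 = 0.3647
  y_2 = -0.6211 - 0.1*-4.9688 = -0.1242
f(0.3647, -0.1242) = 7*0.3647^2 + 4*(-0.1242)^2 = 0.9925


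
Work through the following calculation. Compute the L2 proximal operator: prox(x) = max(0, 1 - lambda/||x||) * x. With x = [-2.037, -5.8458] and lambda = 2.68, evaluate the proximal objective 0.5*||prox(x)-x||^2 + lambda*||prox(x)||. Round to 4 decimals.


Step 1: Compute ||x||.
||x|| = 6.1905
Step 2: Compute scaling factor.
scale = max(0, 1 - 2.68/6.1905) = 0.5671
Step 3: prox(x) = [-1.1551, -3.315]
||prox(x)|| = 3.5105
Step 4: Proximal objective.
0.5*||prox-x||^2 = 3.5912
lambda*||prox|| = 9.4081
Total = 12.9994


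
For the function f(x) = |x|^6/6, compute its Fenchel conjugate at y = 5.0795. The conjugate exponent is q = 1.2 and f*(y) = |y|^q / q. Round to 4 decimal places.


The conjugate exponent q satisfies 1/p + 1/q = 1.
p = 6, so q = 6/(6 - 1) = 1.2
|y|^q = 5.0795^1.2 = 7.0305
f*(5.0795) = 7.0305 / 1.2 = 5.8587


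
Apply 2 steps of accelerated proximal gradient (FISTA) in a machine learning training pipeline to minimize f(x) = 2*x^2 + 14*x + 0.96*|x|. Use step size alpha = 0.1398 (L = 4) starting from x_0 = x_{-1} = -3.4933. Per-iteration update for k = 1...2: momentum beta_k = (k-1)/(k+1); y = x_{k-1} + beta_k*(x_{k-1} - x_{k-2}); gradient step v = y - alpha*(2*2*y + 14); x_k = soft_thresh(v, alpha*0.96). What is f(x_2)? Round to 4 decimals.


FISTA on f(x) = 2*x^2 + 14*x + 0.96*|x|
L = 4, alpha = 0.1398
Iteration 1: beta = 0.0, y = -3.4933 + 0.0*(-3.4933 + 3.4933) = -3.4933
  grad(y) = 0.0268, v = y - alpha*grad = -3.497
  prox(v) = soft_thresh(-3.497, 0.1342) = -3.3628
Iteration 2: beta = 0.3333, y = -3.3628 + 0.3333*(-3.3628 + 3.4933) = -3.3194
  grad(y) = 0.7226, v = y - alpha*grad = -3.4204
  prox(v) = soft_thresh(-3.4204, 0.1342) = -3.2862
f(x_2) = 2*(-3.2862)^2 + 14*(-3.2862) + 0.96*|-3.2862| = -21.2538


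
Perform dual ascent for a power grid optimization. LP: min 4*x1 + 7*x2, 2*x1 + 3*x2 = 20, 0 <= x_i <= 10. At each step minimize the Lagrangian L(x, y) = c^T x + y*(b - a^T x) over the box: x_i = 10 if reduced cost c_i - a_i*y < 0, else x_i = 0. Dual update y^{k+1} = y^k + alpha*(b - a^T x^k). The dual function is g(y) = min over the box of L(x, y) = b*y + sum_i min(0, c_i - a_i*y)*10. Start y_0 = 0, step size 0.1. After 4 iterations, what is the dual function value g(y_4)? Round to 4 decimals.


Dual ascent for LP: min 4*x1 + 7*x2, 2*x1 + 3*x2 = 20, 0 <= x_i <= 10
Step 1: y^k = 0.0, reduced costs: (4.0, 7.0)
  x^k = (0.0, 0.0), subgradient = b - a^T x = 20.0
  y^{k+1} = 0.0 + 0.1*20.0 = 2.0
Step 2: y^k = 2.0, reduced costs: (0.0, 1.0)
  x^k = (0.0, 0.0), subgradient = b - a^T x = 20.0
  y^{k+1} = 2.0 + 0.1*20.0 = 4.0
Step 3: y^k = 4.0, reduced costs: (-4.0, -5.0)
  x^k = (10.0, 10.0), subgradient = b - a^T x = -30.0
  y^{k+1} = 4.0 + 0.1*-30.0 = 1.0
Step 4: y^k = 1.0, reduced costs: (2.0, 4.0)
  x^k = (0.0, 0.0), subgradient = b - a^T x = 20.0
  y^{k+1} = 1.0 + 0.1*20.0 = 3.0
Dual objective at y_4 = 3.0: reduced costs (-2.0, -2.0), box minimizer x = (10.0, 10.0)
g(y_4) = b*y + (c1 - a1*y)*x1 + (c2 - a2*y)*x2 = 20*3.0 + (-2.0)*10.0 + (-2.0)*10.0 = 60.0 - 20.0 - 20.0 = 20.0


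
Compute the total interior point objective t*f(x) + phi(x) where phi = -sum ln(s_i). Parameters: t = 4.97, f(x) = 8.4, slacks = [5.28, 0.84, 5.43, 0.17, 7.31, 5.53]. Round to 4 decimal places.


Step 1: Compute log-barrier.
ln values: [1.6639, -0.1744, 1.6919, -1.772, 1.9892, 1.7102]
phi = -(1.6639 - 0.1744 + 1.6919 - 1.772 + 1.9892 + 1.7102) = -5.109
Step 2: Compute augmented objective.
t*f(x) = 4.97*8.4 = 41.748
Total = 41.748 - 5.109 = 36.639


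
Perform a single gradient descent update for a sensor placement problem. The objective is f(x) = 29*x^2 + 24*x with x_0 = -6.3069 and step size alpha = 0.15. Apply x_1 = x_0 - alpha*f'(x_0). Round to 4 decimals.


We compute the gradient at x_0 and apply the update.
f'(x) = 58*x + 24
f'(-6.3069) = 58*-6.3069 + 24 = -341.8002
x_1 = -6.3069 - 0.15*-341.8002 = 44.9631


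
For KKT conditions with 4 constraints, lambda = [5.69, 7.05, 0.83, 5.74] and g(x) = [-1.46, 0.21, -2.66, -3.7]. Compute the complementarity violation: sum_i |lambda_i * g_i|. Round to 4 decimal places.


KKT complementary slackness check:
lambda_1 * g_1 = 5.69 * -1.46 = -8.3074
lambda_2 * g_2 = 7.05 * 0.21 = 1.4805
lambda_3 * g_3 = 0.83 * -2.66 = -2.2078
lambda_4 * g_4 = 5.74 * -3.7 = -21.238
Total violation = 8.3074 + 1.4805 + 2.2078 + 21.238 = 33.2337


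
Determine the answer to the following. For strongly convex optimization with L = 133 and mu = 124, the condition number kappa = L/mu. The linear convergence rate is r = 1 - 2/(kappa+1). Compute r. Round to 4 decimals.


Step 1: Compute the condition number.
kappa = L/mu = 133/124 = 1.0726
Step 2: Compute the convergence rate.
r = 1 - 2/(kappa + 1) = 1 - 2*mu/(L + mu) = (L - mu)/(L + mu) = 9/257 = 0.035


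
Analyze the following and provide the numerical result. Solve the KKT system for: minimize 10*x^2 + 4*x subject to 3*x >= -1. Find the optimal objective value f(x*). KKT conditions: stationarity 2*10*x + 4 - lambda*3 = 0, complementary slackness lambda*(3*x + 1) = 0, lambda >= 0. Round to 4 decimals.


Step 1: Try lambda = 0 (constraint inactive).
Stationarity: 2*10*x + 4 = 0
x* = -4/(2*10) = -0.2
Check constraint: 3*-0.2 = -0.6 >= -1 -- satisfied.
Step 2: Compute optimal value.
f(x*) = 10*(-0.2)^2 + 4*(-0.2) = -0.4


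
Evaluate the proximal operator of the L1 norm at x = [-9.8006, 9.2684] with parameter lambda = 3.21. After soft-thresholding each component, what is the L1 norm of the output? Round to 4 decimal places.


Soft-thresholding with lambda = 3.21:
prox(-9.8006) = sign(-9.8006)*max(|-9.8006| - 3.21, 0) = -6.5906
prox(9.2684) = sign(9.2684)*max(|9.2684| - 3.21, 0) = 6.0584
prox(x) = [-6.5906, 6.0584]
||prox(x)||_1 = 6.5906 + 6.0584 = 12.649


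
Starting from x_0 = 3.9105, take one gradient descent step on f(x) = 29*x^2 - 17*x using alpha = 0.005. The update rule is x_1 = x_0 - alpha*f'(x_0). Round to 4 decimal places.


We compute the gradient at x_0 and apply the update.
f'(x) = 58*x - 17
f'(3.9105) = 58*3.9105 - 17 = 209.809
x_1 = 3.9105 - 0.005*209.809 = 2.8615


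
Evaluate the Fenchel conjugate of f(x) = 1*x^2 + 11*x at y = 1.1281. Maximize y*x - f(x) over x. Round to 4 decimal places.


f*(y) = sup_x {y*x - a*x^2 - b*x} = sup_x {(y-b)*x - a*x^2}
FOC: (y - b) - 2a*x = 0 => x* = (y - b)/(2a)
x* = (1.1281 - 11)/(2*1) = -4.936
f*(1.1281) = (y-b)^2/(4a) = (1.1281 - 11)^2/(4*1)
= 97.4544/4 = 24.3636


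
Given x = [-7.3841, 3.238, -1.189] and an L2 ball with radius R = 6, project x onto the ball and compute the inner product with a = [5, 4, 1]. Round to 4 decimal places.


Step 1: Compute ||x|| (intermediates to 6 decimals).
||x|| = sqrt((-7.3841)^2 + 3.238^2 + (-1.189)^2) = 8.150049
Step 2: Project.
Since ||x|| > R, scale = R/||x|| = 6/8.150049 = 0.736192, proj(x) = scale * x
proj(x) = [-5.436115, 2.38379, -0.875332]
Step 3: Dot product.
a^T * proj(x) = 5*(-5.436115) + 4*2.38379 + 1*(-0.875332) = -18.5207


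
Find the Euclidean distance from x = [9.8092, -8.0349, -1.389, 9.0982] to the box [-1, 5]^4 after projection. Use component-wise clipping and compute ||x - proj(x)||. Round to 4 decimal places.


Project each component onto [-1, 5].
clip(9.8092) = 5.0, clip(-8.0349) = -1.0, clip(-1.389) = -1.0, clip(9.0982) = 5.0
Projection = [5.0, -1.0, -1.0, 5.0]
Squared diffs: [23.1284, 49.4898, 0.1513, 16.7952]
Distance = sqrt(89.5647) = 9.4639


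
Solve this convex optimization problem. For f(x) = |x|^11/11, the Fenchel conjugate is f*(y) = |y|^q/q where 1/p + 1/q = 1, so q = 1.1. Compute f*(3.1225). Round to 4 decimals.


The conjugate exponent q satisfies 1/p + 1/q = 1.
p = 11, so q = 11/(11 - 1) = 1.1
|y|^q = 3.1225^1.1 = 3.4991
f*(3.1225) = 3.4991 / 1.1 = 3.181


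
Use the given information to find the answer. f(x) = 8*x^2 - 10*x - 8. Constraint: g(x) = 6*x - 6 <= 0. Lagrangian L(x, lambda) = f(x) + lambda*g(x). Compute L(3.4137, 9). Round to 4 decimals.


Step 1: Evaluate f(x).
f(3.4137) = 8*3.4137^2 - 10*3.4137 - 8 = 51.0898
Step 2: Evaluate g(x).
g(3.4137) = 6*3.4137 - 6 = 14.4822
Step 3: Compute Lagrangian.
L = 51.0898 + 9*14.4822 = 181.4296


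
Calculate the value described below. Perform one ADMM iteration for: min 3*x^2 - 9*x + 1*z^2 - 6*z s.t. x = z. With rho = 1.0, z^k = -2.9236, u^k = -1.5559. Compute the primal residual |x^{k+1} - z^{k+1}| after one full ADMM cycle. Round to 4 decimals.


ADMM iteration with rho = 1.0, z^k = -2.9236, u^k = -1.5559
Step 1: x-update.
Minimize 3*x^2 - 9*x + (1.0/2)*(x + 2.9236 - 1.5559)^2
FOC: (2*3 + 1.0)*x = 9 + 1.0*(-2.9236 + 1.5559)
x^{k+1} = 1.0903
Step 2: z-update.
Minimize 1*z^2 - 6*z + (1.0/2)*(1.0903 - z - 1.5559)^2
FOC: (2*1 + 1.0)*z = 6 + 1.0*(1.0903 - 1.5559)
z^{k+1} = 1.8448
Step 3: u-update.
u^{k+1} = -1.5559 + 1.0903 - 1.8448 = -2.3104
Step 4: Primal residual = |1.0903 - 1.8448| = 0.7545


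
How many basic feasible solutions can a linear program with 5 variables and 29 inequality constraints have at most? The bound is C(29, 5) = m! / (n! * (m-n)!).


Each vertex corresponds to some choice of n active constraints out of m, so the number of vertices is at most C(m, n) = m! / (n!(m-n)!).
m = 29, n = 5
Numerator: 29 * 28 * 27 * 26 * 25
Denominator: 5! = 120
C(29, 5) = 118755


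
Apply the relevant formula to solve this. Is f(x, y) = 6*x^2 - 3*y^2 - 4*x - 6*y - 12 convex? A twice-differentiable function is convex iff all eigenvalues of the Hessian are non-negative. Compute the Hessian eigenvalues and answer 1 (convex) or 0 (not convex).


The Hessian of f(x,y) = 6*x^2 - 3*y^2 - 4*x - 6*y - 12 is:
H = [[12, 0], [0, -6]]
Trace = 12 - 6 = 6
Determinant = 12*-6 - (0)^2 = -72
Discriminant = (6)^2 - 4*-72 = 324.0
Eigenvalues: lambda_1 = -6.0, lambda_2 = 12.0
The function is not convex.

0


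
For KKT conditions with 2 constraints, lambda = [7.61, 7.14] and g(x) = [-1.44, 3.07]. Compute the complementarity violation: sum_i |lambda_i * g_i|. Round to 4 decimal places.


KKT complementary slackness check:
lambda_1 * g_1 = 7.61 * -1.44 = -10.9584
lambda_2 * g_2 = 7.14 * 3.07 = 21.9198
Total violation = 10.9584 + 21.9198 = 32.8782


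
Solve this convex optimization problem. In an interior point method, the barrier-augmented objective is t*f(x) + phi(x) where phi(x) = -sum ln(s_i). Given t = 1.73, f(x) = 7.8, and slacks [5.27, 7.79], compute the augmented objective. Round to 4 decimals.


Step 1: Compute log-barrier.
ln values: [1.662, 2.0528]
phi = -(1.662 + 2.0528) = -3.7149
Step 2: Compute augmented objective.
t*f(x) = 1.73*7.8 = 13.494
Total = 13.494 - 3.7149 = 9.7791


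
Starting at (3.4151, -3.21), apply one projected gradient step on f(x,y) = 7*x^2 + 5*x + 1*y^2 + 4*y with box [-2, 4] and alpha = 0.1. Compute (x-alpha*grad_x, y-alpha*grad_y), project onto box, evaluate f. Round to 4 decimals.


Step 1: Compute gradient at (3.4151, -3.21).
grad_x = 2*7*3.4151 + 5 = 52.8114
grad_y = 2*1*-3.21 + 4 = -2.42
Step 2: Gradient step.
x_raw = 3.4151 - 0.1*52.8114 = -1.866
y_raw = -3.21 - 0.1*-2.42 = -2.968
Step 3: Project onto [-2, 4].
x_proj = clip(-1.866) = -1.866
y_proj = clip(-2.968) = -2.0
Step 4: Evaluate f.
f(-1.866, -2.0) = 11.0445


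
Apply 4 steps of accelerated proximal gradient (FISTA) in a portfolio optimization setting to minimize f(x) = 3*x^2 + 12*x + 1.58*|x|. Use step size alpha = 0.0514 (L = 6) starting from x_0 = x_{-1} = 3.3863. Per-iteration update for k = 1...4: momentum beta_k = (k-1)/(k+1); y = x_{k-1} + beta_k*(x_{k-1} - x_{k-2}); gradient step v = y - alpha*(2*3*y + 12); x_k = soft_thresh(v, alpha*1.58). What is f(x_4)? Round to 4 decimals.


FISTA on f(x) = 3*x^2 + 12*x + 1.58*|x|
L = 6, alpha = 0.0514
Iteration 1: beta = 0.0, y = 3.3863 + 0.0*(3.3863 - 3.3863) = 3.3863
  grad(y) = 32.3178, v = y - alpha*grad = 1.7252
  prox(v) = soft_thresh(1.7252, 0.0812) = 1.644
Iteration 2: beta = 0.3333, y = 1.644 + 0.3333*(1.644 - 3.3863) = 1.0632
  grad(y) = 18.379, v = y - alpha*grad = 0.1185
  prox(v) = soft_thresh(0.1185, 0.0812) = 0.0373
Iteration 3: beta = 0.5, y = 0.0373 + 0.5*(0.0373 - 1.644) = -0.7661
  grad(y) = 7.4036, v = y - alpha*grad = -1.1466
  prox(v) = soft_thresh(-1.1466, 0.0812) = -1.0654
Iteration 4: beta = 0.6, y = -1.0654 + 0.6*(-1.0654 - 0.0373) = -1.727
  grad(y) = 1.638, v = y - alpha*grad = -1.8112
  prox(v) = soft_thresh(-1.8112, 0.0812) = -1.73
f(x_4) = 3*(-1.73)^2 + 12*(-1.73) + 1.58*|-1.73| = -9.0479


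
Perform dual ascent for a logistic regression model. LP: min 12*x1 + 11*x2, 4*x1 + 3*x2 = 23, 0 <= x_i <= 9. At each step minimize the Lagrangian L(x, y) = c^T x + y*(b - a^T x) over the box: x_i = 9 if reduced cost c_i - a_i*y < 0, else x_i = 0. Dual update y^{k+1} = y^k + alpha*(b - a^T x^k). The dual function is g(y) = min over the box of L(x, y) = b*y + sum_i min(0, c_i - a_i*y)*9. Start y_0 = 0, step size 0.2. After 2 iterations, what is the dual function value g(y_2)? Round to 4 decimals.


Dual ascent for LP: min 12*x1 + 11*x2, 4*x1 + 3*x2 = 23, 0 <= x_i <= 9
Step 1: y^k = 0.0, reduced costs: (12.0, 11.0)
  x^k = (0.0, 0.0), subgradient = b - a^T x = 23.0
  y^{k+1} = 0.0 + 0.2*23.0 = 4.6
Step 2: y^k = 4.6, reduced costs: (-6.4, -2.8)
  x^k = (9.0, 9.0), subgradient = b - a^T x = -40.0
  y^{k+1} = 4.6 + 0.2*-40.0 = -3.4
Dual objective at y_2 = -3.4: reduced costs (25.6, 21.2), box minimizer x = (0.0, 0.0)
g(y_2) = b*y + (c1 - a1*y)*x1 + (c2 - a2*y)*x2 = 23*(-3.4) + 25.6*0.0 + 21.2*0.0 = -78.2 + 0.0 + 0.0 = -78.2


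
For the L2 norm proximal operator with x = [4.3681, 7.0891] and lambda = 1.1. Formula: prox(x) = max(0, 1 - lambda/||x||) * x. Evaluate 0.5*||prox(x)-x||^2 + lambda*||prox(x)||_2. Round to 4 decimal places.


Step 1: Compute ||x||.
||x|| = 8.3268
Step 2: Compute scaling factor.
scale = max(0, 1 - 1.1/8.3268) = 0.8679
Step 3: prox(x) = [3.7911, 6.1526]
||prox(x)|| = 7.2268
Step 4: Proximal objective.
0.5*||prox-x||^2 = 0.605
lambda*||prox|| = 7.9495
Total = 8.5545


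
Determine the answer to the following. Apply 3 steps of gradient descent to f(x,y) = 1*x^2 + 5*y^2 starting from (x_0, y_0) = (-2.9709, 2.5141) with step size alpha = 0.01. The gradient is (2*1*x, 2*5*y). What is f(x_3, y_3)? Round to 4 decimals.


Gradient descent on f(x,y) = 1*x^2 + 5*y^2.
Starting point: (-2.9709, 2.5141), alpha = 0.01
Step 1: grad_x = 2*1*-2.9709 = -5.9418, grad_y = 2*5*2.5141 = 25.141
  x_1 = -2.9709 - 0.01*-5.9418 = -2.9115
  y_1 = 2.5141 - 0.01*25.141 = 2.2627
Step 2: grad_x = 2*1*-2.9115 = -5.823, grad_y = 2*5*2.2627 = 22.6269
  x_2 = -2.9115 - 0.01*-5.823 = -2.8533
  y_2 = 2.2627 - 0.01*22.6269 = 2.0364
Step 3: grad_x = 2*1*-2.8533 = -5.7065, grad_y = 2*5*2.0364 = 20.3642
  x_3 = -2.8533 - 0.01*-5.7065 = -2.7962
  y_3 = 2.0364 - 0.01*20.3642 = 1.8328
f(-2.7962, 1.8328) = 1*(-2.7962)^2 + 5*1.8328^2 = 24.6141


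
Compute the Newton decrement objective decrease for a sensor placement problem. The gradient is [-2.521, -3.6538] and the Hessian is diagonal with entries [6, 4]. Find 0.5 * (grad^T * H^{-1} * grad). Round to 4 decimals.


Step 1: H is diagonal, so H^(-1) * g = [-0.4202, -0.9135].
Step 2: g^T H^(-1) g = sum_i g_i^2 / H_ii
  = (-2.521)^2/6 + (-3.6538)^2/4
  = 1.0592 + 3.3376 = 4.3968
Step 3: Objective decrease = 0.5 * g^T H^(-1) g = 2.1984
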